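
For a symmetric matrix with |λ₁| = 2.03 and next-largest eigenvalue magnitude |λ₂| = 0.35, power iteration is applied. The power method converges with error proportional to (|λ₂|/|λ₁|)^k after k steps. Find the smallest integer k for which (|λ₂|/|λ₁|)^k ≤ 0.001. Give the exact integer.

4

|λ₂/λ₁| = 0.35/2.03 = 0.17241
Need k ≥ ln(0.001) / ln(0.17241) = -6.9078 / -1.7579 ≈ 3.930
Smallest integer k satisfying the bound: 4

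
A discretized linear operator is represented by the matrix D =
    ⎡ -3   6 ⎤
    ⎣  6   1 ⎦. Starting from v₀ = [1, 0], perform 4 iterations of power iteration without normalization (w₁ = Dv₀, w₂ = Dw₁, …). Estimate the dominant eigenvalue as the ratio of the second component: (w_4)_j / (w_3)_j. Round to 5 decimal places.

-3.81395

w1 = Dv₀ = ((-3)·1 + 6·0; 6·1 + 1·0) = (-3, 6)
w2 = Dw1 = ((-3)·(-3) + 6·6; 6·(-3) + 1·6) = (45, -12)
w3 = Dw2 = (-207, 258)
w4 = Dw3 = (2169, -984)
Ratio at component: -984 / 258 = -3.81395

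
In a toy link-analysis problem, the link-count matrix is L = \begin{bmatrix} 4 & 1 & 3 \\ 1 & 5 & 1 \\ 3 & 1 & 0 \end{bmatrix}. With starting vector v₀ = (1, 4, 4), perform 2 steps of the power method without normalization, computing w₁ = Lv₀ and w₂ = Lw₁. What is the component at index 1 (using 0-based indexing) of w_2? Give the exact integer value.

w1 = Lv₀ = (20, 25, 7)
w2 = Lw1 = (126, 152, 85)
The requested component of w2 is 152.

152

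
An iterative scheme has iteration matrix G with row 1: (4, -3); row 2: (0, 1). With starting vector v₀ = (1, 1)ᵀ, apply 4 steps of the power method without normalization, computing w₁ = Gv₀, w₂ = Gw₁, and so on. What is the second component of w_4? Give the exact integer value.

w1 = Gv₀ = (4·1 + (-3)·1; 0·1 + 1·1) = (1, 1)
w2 = Gw1 = (4·1 + (-3)·1; 0·1 + 1·1) = (1, 1)
w3 = Gw2 = (1, 1)
w4 = Gw3 = (1, 1)
The requested component of w4 is 1.

1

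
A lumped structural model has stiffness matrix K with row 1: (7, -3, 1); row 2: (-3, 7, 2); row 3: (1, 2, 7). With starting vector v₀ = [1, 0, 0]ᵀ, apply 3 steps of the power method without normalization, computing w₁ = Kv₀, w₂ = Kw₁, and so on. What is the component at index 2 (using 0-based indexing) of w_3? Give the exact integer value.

35

w1 = Kv₀ = (7·1 + (-3)·0 + 1·0; (-3)·1 + 7·0 + 2·0; 1·1 + 2·0 + 7·0) = (7, -3, 1)
w2 = Kw1 = (7·7 + (-3)·(-3) + 1·1; (-3)·7 + 7·(-3) + 2·1; 1·7 + 2·(-3) + 7·1) = (59, -40, 8)
w3 = Kw2 = (541, -441, 35)
The requested component of w3 is 35.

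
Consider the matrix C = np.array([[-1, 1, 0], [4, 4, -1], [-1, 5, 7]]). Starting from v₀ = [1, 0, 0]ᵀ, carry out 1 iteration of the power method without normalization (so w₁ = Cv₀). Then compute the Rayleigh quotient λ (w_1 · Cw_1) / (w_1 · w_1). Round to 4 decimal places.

1.8333

w1 = Cv₀ = ((-1)·1 + 1·0 + 0·0; 4·1 + 4·0 + (-1)·0; (-1)·1 + 5·0 + 7·0) = (-1, 4, -1)
Cw1 = (5, 13, 14)
w1·Cw1 = (-1)·5 + 4·13 + (-1)·14 = 33; w1·w1 = (-1)·(-1) + 4·4 + (-1)·(-1) = 18
λ ≈ 33/18 = 1.8333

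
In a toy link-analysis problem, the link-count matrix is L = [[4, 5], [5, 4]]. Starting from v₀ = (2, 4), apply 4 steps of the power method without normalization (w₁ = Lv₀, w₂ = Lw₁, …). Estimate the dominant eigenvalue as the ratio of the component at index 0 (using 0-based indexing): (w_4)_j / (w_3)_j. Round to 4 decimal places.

λ ≈ 8.9954

w1 = Lv₀ = (4·2 + 5·4; 5·2 + 4·4) = (28, 26)
w2 = Lw1 = (4·28 + 5·26; 5·28 + 4·26) = (242, 244)
w3 = Lw2 = (2188, 2186)
w4 = Lw3 = (19682, 19684)
Ratio at component: 19682 / 2188 = 8.9954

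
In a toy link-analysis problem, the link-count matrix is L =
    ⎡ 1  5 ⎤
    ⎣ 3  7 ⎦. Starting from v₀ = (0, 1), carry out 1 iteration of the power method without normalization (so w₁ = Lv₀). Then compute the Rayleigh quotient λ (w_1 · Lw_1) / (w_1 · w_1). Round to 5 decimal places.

w1 = Lv₀ = (5, 7)
Lw1 = (40, 64)
w1·Lw1 = 5·40 + 7·64 = 648; w1·w1 = 5·5 + 7·7 = 74
λ ≈ 648/74 = 8.75676

8.75676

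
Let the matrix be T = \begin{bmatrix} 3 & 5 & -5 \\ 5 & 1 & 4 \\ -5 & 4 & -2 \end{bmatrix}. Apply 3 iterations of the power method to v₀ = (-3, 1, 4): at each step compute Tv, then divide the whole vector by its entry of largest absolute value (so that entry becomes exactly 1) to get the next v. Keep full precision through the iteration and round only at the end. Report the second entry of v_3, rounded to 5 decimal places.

Tv0 = (-24.000000, 2.000000, 11.000000); divide by -24.000000 → v1 = (1.000000, -0.083333, -0.458333)
Tv1 = (4.875000, 3.083333, -4.416667); divide by 4.875000 → v2 = (1.000000, 0.632479, -0.905983)
Tv2 = (10.692308, 2.008547, -0.658120); divide by 10.692308 → v3 = (1.000000, 0.187850, -0.061551)
Requested entry of v3: -235/-1251 = 0.18785

0.18785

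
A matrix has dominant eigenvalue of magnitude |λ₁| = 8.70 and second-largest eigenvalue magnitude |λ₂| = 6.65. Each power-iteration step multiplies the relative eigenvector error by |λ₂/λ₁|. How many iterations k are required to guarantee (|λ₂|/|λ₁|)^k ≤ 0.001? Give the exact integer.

26

|λ₂/λ₁| = 6.65/8.70 = 0.76437
Need k ≥ ln(0.001) / ln(0.76437) = -6.9078 / -0.2687 ≈ 25.707
Smallest integer k satisfying the bound: 26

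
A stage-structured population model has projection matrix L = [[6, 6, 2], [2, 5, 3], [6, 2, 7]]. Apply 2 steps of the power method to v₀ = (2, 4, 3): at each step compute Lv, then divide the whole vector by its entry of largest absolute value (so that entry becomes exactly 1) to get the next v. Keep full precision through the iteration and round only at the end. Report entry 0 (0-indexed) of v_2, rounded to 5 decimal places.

0.87934

Lv0 = (42.000000, 33.000000, 41.000000); divide by 42.000000 → v1 = (1.000000, 0.785714, 0.976190)
Lv1 = (12.666667, 8.857143, 14.404762); divide by 14.404762 → v2 = (0.879339, 0.614876, 1.000000)
Requested entry of v2: 532/605 = 0.87934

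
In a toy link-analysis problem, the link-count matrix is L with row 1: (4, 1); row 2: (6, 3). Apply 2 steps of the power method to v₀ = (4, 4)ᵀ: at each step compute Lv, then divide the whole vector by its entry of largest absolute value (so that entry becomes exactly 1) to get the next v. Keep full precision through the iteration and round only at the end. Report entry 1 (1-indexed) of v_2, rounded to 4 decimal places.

Lv0 = (20.00000, 36.00000); divide by 36.00000 → v1 = (0.55556, 1.00000)
Lv1 = (3.22222, 6.33333); divide by 6.33333 → v2 = (0.50877, 1.00000)
Requested entry of v2: 116/228 = 0.5088

0.5088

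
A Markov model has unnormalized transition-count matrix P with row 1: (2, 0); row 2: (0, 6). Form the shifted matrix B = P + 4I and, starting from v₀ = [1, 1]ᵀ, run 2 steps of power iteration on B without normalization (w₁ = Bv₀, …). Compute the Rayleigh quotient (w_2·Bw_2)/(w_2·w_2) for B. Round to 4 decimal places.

B = P + 4I has rows (6, 0); (0, 10)
w1 = Bv₀ = (6·1 + 0·1; 0·1 + 10·1) = (6, 10)
w2 = Bw1 = (6·6 + 0·10; 0·6 + 10·10) = (36, 100)
Bw2 = (216, 1000)
w2·Bw2 = 107776; w2·w2 = 11296; μ ≈ 107776/11296 = 9.5411

μ ≈ 9.5411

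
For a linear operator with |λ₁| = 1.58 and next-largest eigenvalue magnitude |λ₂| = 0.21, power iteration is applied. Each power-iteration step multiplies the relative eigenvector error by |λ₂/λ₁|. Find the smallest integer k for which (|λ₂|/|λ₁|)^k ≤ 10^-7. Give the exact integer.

8

|λ₂/λ₁| = 0.21/1.58 = 0.13291
Need k ≥ ln(10^-7) / ln(0.13291) = -16.1181 / -2.0181 ≈ 7.987
Smallest integer k satisfying the bound: 8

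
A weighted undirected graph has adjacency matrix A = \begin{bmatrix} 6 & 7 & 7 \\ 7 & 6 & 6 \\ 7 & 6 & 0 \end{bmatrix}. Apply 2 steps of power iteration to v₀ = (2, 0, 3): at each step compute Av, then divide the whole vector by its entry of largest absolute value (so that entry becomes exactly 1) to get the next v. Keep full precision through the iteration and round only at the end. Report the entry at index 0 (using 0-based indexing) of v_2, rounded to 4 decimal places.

1.0000

Av0 = (33.00000, 32.00000, 14.00000); divide by 33.00000 → v1 = (1.00000, 0.96970, 0.42424)
Av1 = (15.75758, 15.36364, 12.81818); divide by 15.75758 → v2 = (1.00000, 0.97500, 0.81346)
Requested entry of v2: 520/520 = 1.0000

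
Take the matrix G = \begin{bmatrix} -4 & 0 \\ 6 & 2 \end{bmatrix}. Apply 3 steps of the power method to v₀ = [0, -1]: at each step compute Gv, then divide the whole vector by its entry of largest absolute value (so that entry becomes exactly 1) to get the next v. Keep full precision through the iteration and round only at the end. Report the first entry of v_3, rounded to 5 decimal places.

Gv0 = (0.000000, -2.000000); divide by -2.000000 → v1 = (0.000000, 1.000000)
Gv1 = (0.000000, 2.000000); divide by 2.000000 → v2 = (0.000000, 1.000000)
Gv2 = (0.000000, 2.000000); divide by 2.000000 → v3 = (0.000000, 1.000000)
Requested entry of v3: 0/-8 = 0.00000

0.00000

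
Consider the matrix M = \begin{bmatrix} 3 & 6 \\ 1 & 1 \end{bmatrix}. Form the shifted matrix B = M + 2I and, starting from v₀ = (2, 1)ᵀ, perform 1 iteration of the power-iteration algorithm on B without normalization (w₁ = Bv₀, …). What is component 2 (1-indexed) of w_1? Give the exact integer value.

B = M + 2I has rows (5, 6); (1, 3)
w1 = Bv₀ = (5·2 + 6·1; 1·2 + 3·1) = (16, 5)
Requested component of w1: 5

5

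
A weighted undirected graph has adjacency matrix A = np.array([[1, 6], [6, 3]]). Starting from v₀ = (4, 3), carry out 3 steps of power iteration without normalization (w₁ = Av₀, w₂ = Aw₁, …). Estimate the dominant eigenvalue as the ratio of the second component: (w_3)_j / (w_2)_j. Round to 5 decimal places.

w1 = Av₀ = (22, 33)
w2 = Aw1 = (220, 231)
w3 = Aw2 = (1606, 2013)
Ratio at component: 2013 / 231 = 8.71429

λ ≈ 8.71429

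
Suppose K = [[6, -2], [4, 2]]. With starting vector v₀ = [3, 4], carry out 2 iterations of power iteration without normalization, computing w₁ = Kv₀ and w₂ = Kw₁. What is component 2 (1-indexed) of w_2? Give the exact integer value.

w1 = Kv₀ = (6·3 + (-2)·4; 4·3 + 2·4) = (10, 20)
w2 = Kw1 = (6·10 + (-2)·20; 4·10 + 2·20) = (20, 80)
The requested component of w2 is 80.

80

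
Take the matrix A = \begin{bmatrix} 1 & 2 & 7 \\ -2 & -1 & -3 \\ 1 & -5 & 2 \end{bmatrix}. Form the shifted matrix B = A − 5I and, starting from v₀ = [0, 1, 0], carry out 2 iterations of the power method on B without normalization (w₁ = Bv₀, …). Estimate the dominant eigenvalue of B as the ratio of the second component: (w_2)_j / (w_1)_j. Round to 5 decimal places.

B = A − 5I has rows (-4, 2, 7); (-2, -6, -3); (1, -5, -3)
w1 = Bv₀ = ((-4)·0 + 2·1 + 7·0; (-2)·0 + (-6)·1 + (-3)·0; 1·0 + (-5)·1 + (-3)·0) = (2, -6, -5)
w2 = Bw1 = ((-4)·2 + 2·(-6) + 7·(-5); (-2)·2 + (-6)·(-6) + (-3)·(-5); 1·2 + (-5)·(-6) + (-3)·(-5)) = (-55, 47, 47)
Ratio: 47/-6 = -7.83333

-7.83333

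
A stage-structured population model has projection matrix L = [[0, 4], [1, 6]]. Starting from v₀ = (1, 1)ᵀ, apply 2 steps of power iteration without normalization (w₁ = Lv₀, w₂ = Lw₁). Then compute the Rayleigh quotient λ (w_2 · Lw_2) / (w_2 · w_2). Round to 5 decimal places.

w1 = Lv₀ = (4, 7)
w2 = Lw1 = (28, 46)
Lw2 = (184, 304)
w2·Lw2 = 28·184 + 46·304 = 19136; w2·w2 = 28·28 + 46·46 = 2900
λ ≈ 19136/2900 = 6.59862

6.59862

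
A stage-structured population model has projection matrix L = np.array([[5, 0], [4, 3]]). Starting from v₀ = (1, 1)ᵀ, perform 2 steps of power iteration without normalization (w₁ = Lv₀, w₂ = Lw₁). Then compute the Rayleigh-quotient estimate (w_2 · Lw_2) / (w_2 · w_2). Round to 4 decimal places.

w1 = Lv₀ = (5·1 + 0·1; 4·1 + 3·1) = (5, 7)
w2 = Lw1 = (5·5 + 0·7; 4·5 + 3·7) = (25, 41)
Lw2 = (125, 223)
w2·Lw2 = 25·125 + 41·223 = 12268; w2·w2 = 25·25 + 41·41 = 2306
λ ≈ 12268/2306 = 5.3200

λ ≈ 5.3200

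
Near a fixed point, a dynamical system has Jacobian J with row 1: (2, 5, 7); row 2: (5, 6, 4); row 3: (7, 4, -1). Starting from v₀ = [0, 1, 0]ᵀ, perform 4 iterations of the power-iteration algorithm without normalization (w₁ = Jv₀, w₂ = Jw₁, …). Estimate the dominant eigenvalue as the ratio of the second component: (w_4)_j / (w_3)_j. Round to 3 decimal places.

λ ≈ 13.286

w1 = Jv₀ = (5, 6, 4)
w2 = Jw1 = (68, 77, 55)
w3 = Jw2 = (906, 1022, 729)
w4 = Jw3 = (12025, 13578, 9701)
Ratio at component: 13578 / 1022 = 13.286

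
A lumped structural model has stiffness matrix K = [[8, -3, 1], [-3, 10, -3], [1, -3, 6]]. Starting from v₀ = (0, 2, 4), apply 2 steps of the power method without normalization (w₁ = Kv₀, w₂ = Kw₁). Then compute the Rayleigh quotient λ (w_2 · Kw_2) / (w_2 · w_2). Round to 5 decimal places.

λ ≈ 4.77745

w1 = Kv₀ = (8·0 + (-3)·2 + 1·4; (-3)·0 + 10·2 + (-3)·4; 1·0 + (-3)·2 + 6·4) = (-2, 8, 18)
w2 = Kw1 = (8·(-2) + (-3)·8 + 1·18; (-3)·(-2) + 10·8 + (-3)·18; 1·(-2) + (-3)·8 + 6·18) = (-22, 32, 82)
Kw2 = (-190, 140, 374)
w2·Kw2 = (-22)·(-190) + 32·140 + 82·374 = 39328; w2·w2 = (-22)·(-22) + 32·32 + 82·82 = 8232
λ ≈ 39328/8232 = 4.77745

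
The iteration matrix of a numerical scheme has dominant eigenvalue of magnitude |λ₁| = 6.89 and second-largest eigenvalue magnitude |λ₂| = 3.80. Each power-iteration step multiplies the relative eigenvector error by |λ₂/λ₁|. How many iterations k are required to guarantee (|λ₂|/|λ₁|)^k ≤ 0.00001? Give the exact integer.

|λ₂/λ₁| = 3.80/6.89 = 0.55152
Need k ≥ ln(0.00001) / ln(0.55152) = -11.5129 / -0.5951 ≈ 19.347
Smallest integer k satisfying the bound: 20

20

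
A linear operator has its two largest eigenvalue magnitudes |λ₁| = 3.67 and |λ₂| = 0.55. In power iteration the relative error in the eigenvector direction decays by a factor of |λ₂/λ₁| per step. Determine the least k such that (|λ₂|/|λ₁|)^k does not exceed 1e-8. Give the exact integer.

10

|λ₂/λ₁| = 0.55/3.67 = 0.14986
Need k ≥ ln(1e-8) / ln(0.14986) = -18.4207 / -1.8980 ≈ 9.705
Smallest integer k satisfying the bound: 10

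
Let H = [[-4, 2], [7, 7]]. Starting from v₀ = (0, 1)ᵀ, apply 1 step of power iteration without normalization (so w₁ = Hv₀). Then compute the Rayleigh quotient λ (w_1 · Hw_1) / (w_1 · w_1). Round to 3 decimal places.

λ ≈ 8.547

w1 = Hv₀ = (2, 7)
Hw1 = (6, 63)
w1·Hw1 = 2·6 + 7·63 = 453; w1·w1 = 2·2 + 7·7 = 53
λ ≈ 453/53 = 8.547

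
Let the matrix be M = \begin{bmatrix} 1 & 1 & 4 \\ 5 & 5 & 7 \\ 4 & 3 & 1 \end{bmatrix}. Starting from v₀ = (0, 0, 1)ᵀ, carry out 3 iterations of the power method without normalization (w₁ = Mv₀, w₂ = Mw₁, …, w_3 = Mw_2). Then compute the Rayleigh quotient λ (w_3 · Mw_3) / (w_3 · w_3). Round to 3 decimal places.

9.904

w1 = Mv₀ = (4, 7, 1)
w2 = Mw1 = (15, 62, 38)
w3 = Mw2 = (229, 651, 284)
Mw3 = (2016, 6388, 3153)
w3·Mw3 = 229·2016 + 651·6388 + 284·3153 = 5515704; w3·w3 = 229·229 + 651·651 + 284·284 = 556898
λ ≈ 5515704/556898 = 9.904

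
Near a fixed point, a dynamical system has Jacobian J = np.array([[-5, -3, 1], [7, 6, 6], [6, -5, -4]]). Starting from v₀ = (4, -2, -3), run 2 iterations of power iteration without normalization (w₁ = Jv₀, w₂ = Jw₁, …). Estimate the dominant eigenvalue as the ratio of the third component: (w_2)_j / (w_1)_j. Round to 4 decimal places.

w1 = Jv₀ = ((-5)·4 + (-3)·(-2) + 1·(-3); 7·4 + 6·(-2) + 6·(-3); 6·4 + (-5)·(-2) + (-4)·(-3)) = (-17, -2, 46)
w2 = Jw1 = ((-5)·(-17) + (-3)·(-2) + 1·46; 7·(-17) + 6·(-2) + 6·46; 6·(-17) + (-5)·(-2) + (-4)·46) = (137, 145, -276)
Ratio at component: -276 / 46 = -6.0000

λ ≈ -6.0000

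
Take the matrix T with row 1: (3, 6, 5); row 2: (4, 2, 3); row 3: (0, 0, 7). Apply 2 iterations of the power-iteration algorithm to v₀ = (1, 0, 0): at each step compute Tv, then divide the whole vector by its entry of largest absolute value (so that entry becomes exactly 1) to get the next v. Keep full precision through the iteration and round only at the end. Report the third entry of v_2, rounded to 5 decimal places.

Tv0 = (3.000000, 4.000000, 0.000000); divide by 4.000000 → v1 = (0.750000, 1.000000, 0.000000)
Tv1 = (8.250000, 5.000000, 0.000000); divide by 8.250000 → v2 = (1.000000, 0.606061, 0.000000)
Requested entry of v2: 0/33 = 0.00000

0.00000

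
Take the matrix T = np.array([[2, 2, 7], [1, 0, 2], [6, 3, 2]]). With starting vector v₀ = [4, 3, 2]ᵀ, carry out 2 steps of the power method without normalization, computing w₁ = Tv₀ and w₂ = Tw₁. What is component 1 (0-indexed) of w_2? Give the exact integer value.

102

w1 = Tv₀ = (2·4 + 2·3 + 7·2; 1·4 + 0·3 + 2·2; 6·4 + 3·3 + 2·2) = (28, 8, 37)
w2 = Tw1 = (2·28 + 2·8 + 7·37; 1·28 + 0·8 + 2·37; 6·28 + 3·8 + 2·37) = (331, 102, 266)
The requested component of w2 is 102.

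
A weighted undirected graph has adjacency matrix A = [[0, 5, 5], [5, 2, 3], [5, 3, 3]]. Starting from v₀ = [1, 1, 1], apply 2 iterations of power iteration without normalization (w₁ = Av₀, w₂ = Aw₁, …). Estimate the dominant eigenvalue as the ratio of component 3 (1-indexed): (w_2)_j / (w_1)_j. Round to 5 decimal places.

w1 = Av₀ = (0·1 + 5·1 + 5·1; 5·1 + 2·1 + 3·1; 5·1 + 3·1 + 3·1) = (10, 10, 11)
w2 = Aw1 = (0·10 + 5·10 + 5·11; 5·10 + 2·10 + 3·11; 5·10 + 3·10 + 3·11) = (105, 103, 113)
Ratio at component: 113 / 11 = 10.27273

10.27273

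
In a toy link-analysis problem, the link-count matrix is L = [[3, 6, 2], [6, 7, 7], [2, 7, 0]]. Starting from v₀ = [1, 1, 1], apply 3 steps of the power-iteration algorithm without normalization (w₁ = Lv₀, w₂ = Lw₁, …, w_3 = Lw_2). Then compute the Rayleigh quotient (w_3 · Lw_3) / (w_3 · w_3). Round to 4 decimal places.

λ ≈ 14.6173

w1 = Lv₀ = (3·1 + 6·1 + 2·1; 6·1 + 7·1 + 7·1; 2·1 + 7·1 + 0·1) = (11, 20, 9)
w2 = Lw1 = (3·11 + 6·20 + 2·9; 6·11 + 7·20 + 7·9; 2·11 + 7·20 + 0·9) = (171, 269, 162)
w3 = Lw2 = (2451, 4043, 2225)
Lw3 = (36061, 58582, 33203)
w3·Lw3 = 2451·36061 + 4043·58582 + 2225·33203 = 399109212; w3·w3 = 2451·2451 + 4043·4043 + 2225·2225 = 27303875
λ ≈ 399109212/27303875 = 14.6173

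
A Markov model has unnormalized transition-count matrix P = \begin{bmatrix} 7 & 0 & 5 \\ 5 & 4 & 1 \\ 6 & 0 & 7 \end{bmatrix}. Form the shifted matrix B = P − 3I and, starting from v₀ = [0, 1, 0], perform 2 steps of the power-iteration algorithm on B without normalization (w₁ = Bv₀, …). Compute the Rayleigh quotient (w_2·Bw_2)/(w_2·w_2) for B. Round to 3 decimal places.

B = P − 3I has rows (4, 0, 5); (5, 1, 1); (6, 0, 4)
w1 = Bv₀ = (0, 1, 0)
w2 = Bw1 = (0, 1, 0)
Bw2 = (0, 1, 0)
w2·Bw2 = 1; w2·w2 = 1; μ ≈ 1/1 = 1.000

μ ≈ 1.000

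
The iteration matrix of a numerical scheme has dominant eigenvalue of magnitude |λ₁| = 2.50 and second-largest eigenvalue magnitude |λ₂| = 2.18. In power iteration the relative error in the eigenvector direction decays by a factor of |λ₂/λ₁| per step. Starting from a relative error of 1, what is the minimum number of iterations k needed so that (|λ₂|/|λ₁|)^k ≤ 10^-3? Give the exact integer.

|λ₂/λ₁| = 2.18/2.50 = 0.87200
Need k ≥ ln(10^-3) / ln(0.87200) = -6.9078 / -0.1370 ≈ 50.434
Smallest integer k satisfying the bound: 51

51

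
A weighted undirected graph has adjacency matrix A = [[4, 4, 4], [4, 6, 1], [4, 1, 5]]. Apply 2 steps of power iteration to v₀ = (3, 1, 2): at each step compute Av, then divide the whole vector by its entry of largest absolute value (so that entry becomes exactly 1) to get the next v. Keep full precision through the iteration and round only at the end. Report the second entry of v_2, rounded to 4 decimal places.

Av0 = (24.00000, 20.00000, 23.00000); divide by 24.00000 → v1 = (1.00000, 0.83333, 0.95833)
Av1 = (11.16667, 9.95833, 9.62500); divide by 11.16667 → v2 = (1.00000, 0.89179, 0.86194)
Requested entry of v2: 239/268 = 0.8918

0.8918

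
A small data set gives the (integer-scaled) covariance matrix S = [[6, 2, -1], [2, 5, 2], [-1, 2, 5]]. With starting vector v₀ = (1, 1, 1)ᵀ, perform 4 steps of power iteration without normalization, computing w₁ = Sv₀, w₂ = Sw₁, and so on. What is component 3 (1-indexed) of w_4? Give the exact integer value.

w1 = Sv₀ = (7, 9, 6)
w2 = Sw1 = (54, 71, 41)
w3 = Sw2 = (425, 545, 293)
w4 = Sw3 = (3347, 4161, 2130)
The requested component of w4 is 2130.

2130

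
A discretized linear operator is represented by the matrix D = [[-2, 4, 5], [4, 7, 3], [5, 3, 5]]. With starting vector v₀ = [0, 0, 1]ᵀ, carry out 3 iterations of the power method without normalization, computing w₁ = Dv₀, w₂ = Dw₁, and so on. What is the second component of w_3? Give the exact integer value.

677

w1 = Dv₀ = (5, 3, 5)
w2 = Dw1 = (27, 56, 59)
w3 = Dw2 = (465, 677, 598)
The requested component of w3 is 677.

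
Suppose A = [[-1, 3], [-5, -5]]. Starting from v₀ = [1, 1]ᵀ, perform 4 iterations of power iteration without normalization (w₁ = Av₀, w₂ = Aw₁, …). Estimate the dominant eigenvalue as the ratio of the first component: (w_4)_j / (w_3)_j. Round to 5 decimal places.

w1 = Av₀ = ((-1)·1 + 3·1; (-5)·1 + (-5)·1) = (2, -10)
w2 = Aw1 = ((-1)·2 + 3·(-10); (-5)·2 + (-5)·(-10)) = (-32, 40)
w3 = Aw2 = (152, -40)
w4 = Aw3 = (-272, -560)
Ratio at component: -272 / 152 = -1.78947

-1.78947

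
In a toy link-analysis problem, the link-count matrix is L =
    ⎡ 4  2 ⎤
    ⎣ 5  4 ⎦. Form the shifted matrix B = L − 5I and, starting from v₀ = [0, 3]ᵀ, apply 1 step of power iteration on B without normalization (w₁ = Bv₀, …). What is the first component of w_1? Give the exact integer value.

B = L − 5I has rows (-1, 2); (5, -1)
w1 = Bv₀ = ((-1)·0 + 2·3; 5·0 + (-1)·3) = (6, -3)
Requested component of w1: 6

6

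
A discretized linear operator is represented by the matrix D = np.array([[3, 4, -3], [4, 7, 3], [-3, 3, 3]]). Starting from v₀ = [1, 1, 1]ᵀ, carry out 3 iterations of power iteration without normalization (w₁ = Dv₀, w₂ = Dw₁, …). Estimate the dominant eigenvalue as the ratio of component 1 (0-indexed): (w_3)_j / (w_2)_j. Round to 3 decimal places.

λ ≈ 9.870

w1 = Dv₀ = (4, 14, 3)
w2 = Dw1 = (59, 123, 39)
w3 = Dw2 = (552, 1214, 309)
Ratio at component: 1214 / 123 = 9.870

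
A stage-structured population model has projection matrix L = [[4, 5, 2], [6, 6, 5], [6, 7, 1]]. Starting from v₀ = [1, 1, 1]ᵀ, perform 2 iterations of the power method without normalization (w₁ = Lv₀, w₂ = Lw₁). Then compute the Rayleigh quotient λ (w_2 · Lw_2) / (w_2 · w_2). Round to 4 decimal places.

w1 = Lv₀ = (4·1 + 5·1 + 2·1; 6·1 + 6·1 + 5·1; 6·1 + 7·1 + 1·1) = (11, 17, 14)
w2 = Lw1 = (4·11 + 5·17 + 2·14; 6·11 + 6·17 + 5·14; 6·11 + 7·17 + 1·14) = (157, 238, 199)
Lw2 = (2216, 3365, 2807)
w2·Lw2 = 157·2216 + 238·3365 + 199·2807 = 1707375; w2·w2 = 157·157 + 238·238 + 199·199 = 120894
λ ≈ 1707375/120894 = 14.1229

14.1229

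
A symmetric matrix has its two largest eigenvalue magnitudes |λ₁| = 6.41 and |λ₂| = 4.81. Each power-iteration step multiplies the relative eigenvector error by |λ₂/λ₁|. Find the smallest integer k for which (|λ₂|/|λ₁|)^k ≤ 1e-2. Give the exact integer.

|λ₂/λ₁| = 4.81/6.41 = 0.75039
Need k ≥ ln(1e-2) / ln(0.75039) = -4.6052 / -0.2872 ≈ 16.037
Smallest integer k satisfying the bound: 17

17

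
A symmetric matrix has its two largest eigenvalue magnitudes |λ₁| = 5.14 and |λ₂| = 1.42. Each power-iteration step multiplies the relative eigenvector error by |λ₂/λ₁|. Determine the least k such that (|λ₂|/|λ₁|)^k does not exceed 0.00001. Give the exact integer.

9

|λ₂/λ₁| = 1.42/5.14 = 0.27626
Need k ≥ ln(0.00001) / ln(0.27626) = -11.5129 / -1.2864 ≈ 8.950
Smallest integer k satisfying the bound: 9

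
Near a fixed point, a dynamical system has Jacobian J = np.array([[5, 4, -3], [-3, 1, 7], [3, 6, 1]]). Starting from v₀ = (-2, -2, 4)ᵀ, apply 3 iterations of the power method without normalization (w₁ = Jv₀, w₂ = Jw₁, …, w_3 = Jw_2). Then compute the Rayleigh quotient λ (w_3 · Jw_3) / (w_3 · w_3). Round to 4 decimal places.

6.1156

w1 = Jv₀ = (-30, 32, -14)
w2 = Jw1 = (20, 24, 88)
w3 = Jw2 = (-68, 580, 292)
Jw3 = (1104, 2828, 3568)
w3·Jw3 = (-68)·1104 + 580·2828 + 292·3568 = 2607024; w3·w3 = (-68)·(-68) + 580·580 + 292·292 = 426288
λ ≈ 2607024/426288 = 6.1156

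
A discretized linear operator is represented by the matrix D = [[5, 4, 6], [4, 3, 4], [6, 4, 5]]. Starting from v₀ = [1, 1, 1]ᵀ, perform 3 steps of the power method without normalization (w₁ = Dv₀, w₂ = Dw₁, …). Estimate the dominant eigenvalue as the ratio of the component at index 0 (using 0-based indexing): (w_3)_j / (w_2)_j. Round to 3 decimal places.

13.928

w1 = Dv₀ = (15, 11, 15)
w2 = Dw1 = (209, 153, 209)
w3 = Dw2 = (2911, 2131, 2911)
Ratio at component: 2911 / 209 = 13.928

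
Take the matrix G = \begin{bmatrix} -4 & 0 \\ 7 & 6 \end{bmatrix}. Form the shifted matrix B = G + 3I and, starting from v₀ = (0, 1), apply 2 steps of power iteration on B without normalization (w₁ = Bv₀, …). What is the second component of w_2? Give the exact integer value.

81

B = G + 3I has rows (-1, 0); (7, 9)
w1 = Bv₀ = (0, 9)
w2 = Bw1 = (0, 81)
Requested component of w2: 81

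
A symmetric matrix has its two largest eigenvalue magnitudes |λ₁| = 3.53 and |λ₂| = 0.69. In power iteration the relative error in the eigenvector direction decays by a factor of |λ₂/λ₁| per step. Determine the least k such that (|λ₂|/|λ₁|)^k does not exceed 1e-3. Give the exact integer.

5

|λ₂/λ₁| = 0.69/3.53 = 0.19547
Need k ≥ ln(1e-3) / ln(0.19547) = -6.9078 / -1.6324 ≈ 4.232
Smallest integer k satisfying the bound: 5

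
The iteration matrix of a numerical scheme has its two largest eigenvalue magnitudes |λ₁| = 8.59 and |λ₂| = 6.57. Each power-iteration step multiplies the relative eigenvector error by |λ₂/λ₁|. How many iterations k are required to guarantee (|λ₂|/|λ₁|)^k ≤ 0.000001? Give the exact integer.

|λ₂/λ₁| = 6.57/8.59 = 0.76484
Need k ≥ ln(0.000001) / ln(0.76484) = -13.8155 / -0.2681 ≈ 51.534
Smallest integer k satisfying the bound: 52

52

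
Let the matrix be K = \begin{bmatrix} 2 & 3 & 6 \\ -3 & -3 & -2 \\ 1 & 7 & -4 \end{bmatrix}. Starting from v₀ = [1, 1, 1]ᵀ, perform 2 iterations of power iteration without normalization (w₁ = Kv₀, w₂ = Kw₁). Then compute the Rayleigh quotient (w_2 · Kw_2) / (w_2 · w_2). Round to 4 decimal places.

-4.2261

w1 = Kv₀ = (2·1 + 3·1 + 6·1; (-3)·1 + (-3)·1 + (-2)·1; 1·1 + 7·1 + (-4)·1) = (11, -8, 4)
w2 = Kw1 = (2·11 + 3·(-8) + 6·4; (-3)·11 + (-3)·(-8) + (-2)·4; 1·11 + 7·(-8) + (-4)·4) = (22, -17, -61)
Kw2 = (-373, 107, 147)
w2·Kw2 = 22·(-373) + (-17)·107 + (-61)·147 = -18992; w2·w2 = 22·22 + (-17)·(-17) + (-61)·(-61) = 4494
λ ≈ -18992/4494 = -4.2261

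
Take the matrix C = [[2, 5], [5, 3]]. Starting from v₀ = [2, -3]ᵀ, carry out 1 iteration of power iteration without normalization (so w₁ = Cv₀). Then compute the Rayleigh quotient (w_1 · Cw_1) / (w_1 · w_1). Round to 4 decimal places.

λ ≈ 1.1066

w1 = Cv₀ = (2·2 + 5·(-3); 5·2 + 3·(-3)) = (-11, 1)
Cw1 = (-17, -52)
w1·Cw1 = (-11)·(-17) + 1·(-52) = 135; w1·w1 = (-11)·(-11) + 1·1 = 122
λ ≈ 135/122 = 1.1066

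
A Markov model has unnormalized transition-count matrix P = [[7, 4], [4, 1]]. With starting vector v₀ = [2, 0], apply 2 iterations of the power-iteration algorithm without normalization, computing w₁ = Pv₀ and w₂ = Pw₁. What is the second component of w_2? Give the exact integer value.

64

w1 = Pv₀ = (7·2 + 4·0; 4·2 + 1·0) = (14, 8)
w2 = Pw1 = (7·14 + 4·8; 4·14 + 1·8) = (130, 64)
The requested component of w2 is 64.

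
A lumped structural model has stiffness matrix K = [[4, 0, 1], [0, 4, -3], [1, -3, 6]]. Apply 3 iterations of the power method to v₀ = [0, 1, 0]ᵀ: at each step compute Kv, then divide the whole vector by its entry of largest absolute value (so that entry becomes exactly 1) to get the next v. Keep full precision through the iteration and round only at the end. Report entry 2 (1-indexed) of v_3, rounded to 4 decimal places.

Kv0 = (0.00000, 4.00000, -3.00000); divide by 4.00000 → v1 = (0.00000, 1.00000, -0.75000)
Kv1 = (-0.75000, 6.25000, -7.50000); divide by -7.50000 → v2 = (0.10000, -0.83333, 1.00000)
Kv2 = (1.40000, -6.33333, 8.60000); divide by 8.60000 → v3 = (0.16279, -0.73643, 1.00000)
Requested entry of v3: 190/-258 = -0.7364

-0.7364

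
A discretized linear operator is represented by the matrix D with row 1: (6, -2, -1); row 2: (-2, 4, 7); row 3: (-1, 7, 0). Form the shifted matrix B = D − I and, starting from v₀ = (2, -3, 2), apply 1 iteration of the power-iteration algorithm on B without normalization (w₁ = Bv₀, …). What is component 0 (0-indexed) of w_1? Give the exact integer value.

14

B = D − I has rows (5, -2, -1); (-2, 3, 7); (-1, 7, -1)
w1 = Bv₀ = (5·2 + (-2)·(-3) + (-1)·2; (-2)·2 + 3·(-3) + 7·2; (-1)·2 + 7·(-3) + (-1)·2) = (14, 1, -25)
Requested component of w1: 14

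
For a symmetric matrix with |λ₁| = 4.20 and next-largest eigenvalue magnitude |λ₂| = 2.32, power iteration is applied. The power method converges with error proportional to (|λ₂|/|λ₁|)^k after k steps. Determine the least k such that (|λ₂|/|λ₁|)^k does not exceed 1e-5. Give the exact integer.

|λ₂/λ₁| = 2.32/4.20 = 0.55238
Need k ≥ ln(1e-5) / ln(0.55238) = -11.5129 / -0.5935 ≈ 19.398
Smallest integer k satisfying the bound: 20

20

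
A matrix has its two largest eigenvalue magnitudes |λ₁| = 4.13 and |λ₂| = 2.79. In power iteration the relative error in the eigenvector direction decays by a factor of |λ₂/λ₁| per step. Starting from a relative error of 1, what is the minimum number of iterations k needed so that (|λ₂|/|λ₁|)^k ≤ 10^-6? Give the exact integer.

|λ₂/λ₁| = 2.79/4.13 = 0.67554
Need k ≥ ln(10^-6) / ln(0.67554) = -13.8155 / -0.3922 ≈ 35.222
Smallest integer k satisfying the bound: 36

36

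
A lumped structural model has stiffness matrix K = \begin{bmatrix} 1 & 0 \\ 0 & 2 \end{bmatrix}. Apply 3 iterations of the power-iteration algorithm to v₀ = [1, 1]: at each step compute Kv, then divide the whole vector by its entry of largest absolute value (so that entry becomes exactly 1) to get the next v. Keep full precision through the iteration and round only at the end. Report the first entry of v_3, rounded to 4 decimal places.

0.1250

Kv0 = (1.00000, 2.00000); divide by 2.00000 → v1 = (0.50000, 1.00000)
Kv1 = (0.50000, 2.00000); divide by 2.00000 → v2 = (0.25000, 1.00000)
Kv2 = (0.25000, 2.00000); divide by 2.00000 → v3 = (0.12500, 1.00000)
Requested entry of v3: 1/8 = 0.1250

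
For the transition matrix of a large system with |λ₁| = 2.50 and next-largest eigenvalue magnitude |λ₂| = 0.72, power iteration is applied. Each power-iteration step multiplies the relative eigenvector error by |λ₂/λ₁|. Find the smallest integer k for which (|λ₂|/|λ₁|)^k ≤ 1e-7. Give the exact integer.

|λ₂/λ₁| = 0.72/2.50 = 0.28800
Need k ≥ ln(1e-7) / ln(0.28800) = -16.1181 / -1.2448 ≈ 12.948
Smallest integer k satisfying the bound: 13

13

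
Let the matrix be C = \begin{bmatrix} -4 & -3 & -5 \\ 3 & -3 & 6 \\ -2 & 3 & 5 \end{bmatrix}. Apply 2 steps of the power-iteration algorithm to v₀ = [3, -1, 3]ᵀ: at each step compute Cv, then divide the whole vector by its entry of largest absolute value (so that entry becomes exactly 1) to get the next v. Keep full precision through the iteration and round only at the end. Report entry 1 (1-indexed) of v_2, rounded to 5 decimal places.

-0.14286

Cv0 = (-24.000000, 30.000000, 6.000000); divide by 30.000000 → v1 = (-0.800000, 1.000000, 0.200000)
Cv1 = (-0.800000, -4.200000, 5.600000); divide by 5.600000 → v2 = (-0.142857, -0.750000, 1.000000)
Requested entry of v2: -24/168 = -0.14286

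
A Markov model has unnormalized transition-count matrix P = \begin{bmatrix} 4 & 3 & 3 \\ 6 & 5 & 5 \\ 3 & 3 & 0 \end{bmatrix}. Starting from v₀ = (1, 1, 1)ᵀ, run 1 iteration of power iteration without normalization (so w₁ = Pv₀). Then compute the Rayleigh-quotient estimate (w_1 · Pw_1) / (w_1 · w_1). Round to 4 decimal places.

λ ≈ 10.8367

w1 = Pv₀ = (4·1 + 3·1 + 3·1; 6·1 + 5·1 + 5·1; 3·1 + 3·1 + 0·1) = (10, 16, 6)
Pw1 = (106, 170, 78)
w1·Pw1 = 10·106 + 16·170 + 6·78 = 4248; w1·w1 = 10·10 + 16·16 + 6·6 = 392
λ ≈ 4248/392 = 10.8367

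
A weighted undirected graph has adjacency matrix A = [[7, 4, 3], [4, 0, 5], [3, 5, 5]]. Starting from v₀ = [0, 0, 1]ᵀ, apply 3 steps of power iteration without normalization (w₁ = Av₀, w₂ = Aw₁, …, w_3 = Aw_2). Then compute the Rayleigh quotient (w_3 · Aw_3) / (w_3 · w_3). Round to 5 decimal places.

w1 = Av₀ = (7·0 + 4·0 + 3·1; 4·0 + 0·0 + 5·1; 3·0 + 5·0 + 5·1) = (3, 5, 5)
w2 = Aw1 = (7·3 + 4·5 + 3·5; 4·3 + 0·5 + 5·5; 3·3 + 5·5 + 5·5) = (56, 37, 59)
w3 = Aw2 = (717, 519, 648)
Aw3 = (9039, 6108, 7986)
w3·Aw3 = 717·9039 + 519·6108 + 648·7986 = 14825943; w3·w3 = 717·717 + 519·519 + 648·648 = 1203354
λ ≈ 14825943/1203354 = 12.32052

12.32052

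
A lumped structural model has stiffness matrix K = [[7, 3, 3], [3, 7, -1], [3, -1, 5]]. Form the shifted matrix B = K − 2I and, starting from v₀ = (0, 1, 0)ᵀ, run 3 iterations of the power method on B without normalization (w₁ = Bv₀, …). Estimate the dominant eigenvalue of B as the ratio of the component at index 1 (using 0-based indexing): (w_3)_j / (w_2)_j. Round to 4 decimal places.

μ ≈ 7.2857

B = K − 2I has rows (5, 3, 3); (3, 5, -1); (3, -1, 3)
w1 = Bv₀ = (3, 5, -1)
w2 = Bw1 = (27, 35, 1)
w3 = Bw2 = (243, 255, 49)
Ratio: 255/35 = 7.2857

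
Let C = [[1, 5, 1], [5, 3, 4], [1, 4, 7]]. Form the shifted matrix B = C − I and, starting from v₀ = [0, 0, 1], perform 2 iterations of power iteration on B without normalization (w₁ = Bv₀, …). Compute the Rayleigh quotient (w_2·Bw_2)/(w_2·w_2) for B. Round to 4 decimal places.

μ ≈ 9.8179

B = C − I has rows (0, 5, 1); (5, 2, 4); (1, 4, 6)
w1 = Bv₀ = (0·0 + 5·0 + 1·1; 5·0 + 2·0 + 4·1; 1·0 + 4·0 + 6·1) = (1, 4, 6)
w2 = Bw1 = (0·1 + 5·4 + 1·6; 5·1 + 2·4 + 4·6; 1·1 + 4·4 + 6·6) = (26, 37, 53)
Bw2 = (238, 416, 492)
w2·Bw2 = 47656; w2·w2 = 4854; μ ≈ 47656/4854 = 9.8179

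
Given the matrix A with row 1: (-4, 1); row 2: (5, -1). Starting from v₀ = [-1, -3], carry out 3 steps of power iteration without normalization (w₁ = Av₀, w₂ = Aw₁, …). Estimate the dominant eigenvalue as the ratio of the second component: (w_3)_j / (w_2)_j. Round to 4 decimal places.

w1 = Av₀ = ((-4)·(-1) + 1·(-3); 5·(-1) + (-1)·(-3)) = (1, -2)
w2 = Aw1 = ((-4)·1 + 1·(-2); 5·1 + (-1)·(-2)) = (-6, 7)
w3 = Aw2 = (31, -37)
Ratio at component: -37 / 7 = -5.2857

λ ≈ -5.2857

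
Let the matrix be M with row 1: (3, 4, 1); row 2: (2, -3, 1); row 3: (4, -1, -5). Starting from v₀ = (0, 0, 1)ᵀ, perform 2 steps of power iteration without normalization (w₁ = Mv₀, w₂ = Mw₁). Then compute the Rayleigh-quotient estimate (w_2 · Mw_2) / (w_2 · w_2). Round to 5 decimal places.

λ ≈ -4.62136

w1 = Mv₀ = (3·0 + 4·0 + 1·1; 2·0 + (-3)·0 + 1·1; 4·0 + (-1)·0 + (-5)·1) = (1, 1, -5)
w2 = Mw1 = (3·1 + 4·1 + 1·(-5); 2·1 + (-3)·1 + 1·(-5); 4·1 + (-1)·1 + (-5)·(-5)) = (2, -6, 28)
Mw2 = (10, 50, -126)
w2·Mw2 = 2·10 + (-6)·50 + 28·(-126) = -3808; w2·w2 = 2·2 + (-6)·(-6) + 28·28 = 824
λ ≈ -3808/824 = -4.62136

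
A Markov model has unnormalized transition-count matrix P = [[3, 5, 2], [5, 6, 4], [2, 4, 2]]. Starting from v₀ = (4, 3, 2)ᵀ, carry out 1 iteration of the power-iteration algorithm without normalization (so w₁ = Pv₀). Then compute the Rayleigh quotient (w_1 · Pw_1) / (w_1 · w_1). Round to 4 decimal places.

w1 = Pv₀ = (3·4 + 5·3 + 2·2; 5·4 + 6·3 + 4·2; 2·4 + 4·3 + 2·2) = (31, 46, 24)
Pw1 = (371, 527, 294)
w1·Pw1 = 31·371 + 46·527 + 24·294 = 42799; w1·w1 = 31·31 + 46·46 + 24·24 = 3653
λ ≈ 42799/3653 = 11.7161

11.7161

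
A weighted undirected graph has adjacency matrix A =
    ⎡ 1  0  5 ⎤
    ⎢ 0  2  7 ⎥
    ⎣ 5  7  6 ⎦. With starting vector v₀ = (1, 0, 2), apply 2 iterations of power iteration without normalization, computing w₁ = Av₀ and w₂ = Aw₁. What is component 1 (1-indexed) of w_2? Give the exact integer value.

96

w1 = Av₀ = (1·1 + 0·0 + 5·2; 0·1 + 2·0 + 7·2; 5·1 + 7·0 + 6·2) = (11, 14, 17)
w2 = Aw1 = (1·11 + 0·14 + 5·17; 0·11 + 2·14 + 7·17; 5·11 + 7·14 + 6·17) = (96, 147, 255)
The requested component of w2 is 96.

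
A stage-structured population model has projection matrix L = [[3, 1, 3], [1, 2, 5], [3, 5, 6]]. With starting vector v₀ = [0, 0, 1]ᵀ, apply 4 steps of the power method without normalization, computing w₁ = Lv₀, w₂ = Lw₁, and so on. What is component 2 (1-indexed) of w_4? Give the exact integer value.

w1 = Lv₀ = (3·0 + 1·0 + 3·1; 1·0 + 2·0 + 5·1; 3·0 + 5·0 + 6·1) = (3, 5, 6)
w2 = Lw1 = (3·3 + 1·5 + 3·6; 1·3 + 2·5 + 5·6; 3·3 + 5·5 + 6·6) = (32, 43, 70)
w3 = Lw2 = (349, 468, 731)
w4 = Lw3 = (3708, 4940, 7773)
The requested component of w4 is 4940.

4940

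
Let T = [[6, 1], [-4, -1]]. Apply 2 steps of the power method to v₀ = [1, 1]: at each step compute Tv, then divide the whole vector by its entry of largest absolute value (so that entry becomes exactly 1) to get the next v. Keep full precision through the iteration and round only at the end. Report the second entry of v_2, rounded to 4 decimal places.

Tv0 = (7.00000, -5.00000); divide by 7.00000 → v1 = (1.00000, -0.71429)
Tv1 = (5.28571, -3.28571); divide by 5.28571 → v2 = (1.00000, -0.62162)
Requested entry of v2: -23/37 = -0.6216

-0.6216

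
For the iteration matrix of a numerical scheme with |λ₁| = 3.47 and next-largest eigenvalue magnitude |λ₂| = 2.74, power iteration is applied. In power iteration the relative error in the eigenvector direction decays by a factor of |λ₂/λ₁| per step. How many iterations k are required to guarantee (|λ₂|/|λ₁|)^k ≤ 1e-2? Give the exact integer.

|λ₂/λ₁| = 2.74/3.47 = 0.78963
Need k ≥ ln(1e-2) / ln(0.78963) = -4.6052 / -0.2362 ≈ 19.497
Smallest integer k satisfying the bound: 20

20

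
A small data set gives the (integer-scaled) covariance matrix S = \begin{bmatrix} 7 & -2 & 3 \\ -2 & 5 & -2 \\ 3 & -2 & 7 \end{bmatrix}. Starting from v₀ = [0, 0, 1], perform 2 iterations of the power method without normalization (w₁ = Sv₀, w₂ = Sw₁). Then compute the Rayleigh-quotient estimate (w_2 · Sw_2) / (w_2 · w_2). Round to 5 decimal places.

w1 = Sv₀ = (7·0 + (-2)·0 + 3·1; (-2)·0 + 5·0 + (-2)·1; 3·0 + (-2)·0 + 7·1) = (3, -2, 7)
w2 = Sw1 = (7·3 + (-2)·(-2) + 3·7; (-2)·3 + 5·(-2) + (-2)·7; 3·3 + (-2)·(-2) + 7·7) = (46, -30, 62)
Sw2 = (568, -366, 632)
w2·Sw2 = 46·568 + (-30)·(-366) + 62·632 = 76292; w2·w2 = 46·46 + (-30)·(-30) + 62·62 = 6860
λ ≈ 76292/6860 = 11.12128

λ ≈ 11.12128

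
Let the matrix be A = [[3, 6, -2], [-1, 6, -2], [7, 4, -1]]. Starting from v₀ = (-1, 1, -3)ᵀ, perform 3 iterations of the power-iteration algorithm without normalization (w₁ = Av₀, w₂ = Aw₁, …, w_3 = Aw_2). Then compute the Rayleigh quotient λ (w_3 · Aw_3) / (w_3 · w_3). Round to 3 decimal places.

λ ≈ 2.416

w1 = Av₀ = (9, 13, 0)
w2 = Aw1 = (105, 69, 115)
w3 = Aw2 = (499, 79, 896)
Aw3 = (179, -1817, 2913)
w3·Aw3 = 499·179 + 79·(-1817) + 896·2913 = 2555826; w3·w3 = 499·499 + 79·79 + 896·896 = 1058058
λ ≈ 2555826/1058058 = 2.416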